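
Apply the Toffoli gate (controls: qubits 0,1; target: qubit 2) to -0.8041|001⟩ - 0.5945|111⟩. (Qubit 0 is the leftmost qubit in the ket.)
-0.8041|001⟩ - 0.5945|110⟩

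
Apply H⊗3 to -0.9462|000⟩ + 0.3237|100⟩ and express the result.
-0.2201|000⟩ - 0.2201|001⟩ - 0.2201|010⟩ - 0.2201|011⟩ - 0.449|100⟩ - 0.449|101⟩ - 0.449|110⟩ - 0.449|111⟩

H⊗3 gives amp(|y⟩) = (1/2√2) Σ_x (−1)^(x·y) amp(|x⟩), where x·y is the number of positions in which both x and y have a 1.
|000⟩: (-0.9462 + 0.3237)/(2√2) = -0.2201
|001⟩: (-0.9462 + 0.3237)/(2√2) = -0.2201
|010⟩: (-0.9462 + 0.3237)/(2√2) = -0.2201
|011⟩: (-0.9462 + 0.3237)/(2√2) = -0.2201
|100⟩: (-0.9462 - 0.3237)/(2√2) = -0.449
|101⟩: (-0.9462 - 0.3237)/(2√2) = -0.449
|110⟩: (-0.9462 - 0.3237)/(2√2) = -0.449
|111⟩: (-0.9462 - 0.3237)/(2√2) = -0.449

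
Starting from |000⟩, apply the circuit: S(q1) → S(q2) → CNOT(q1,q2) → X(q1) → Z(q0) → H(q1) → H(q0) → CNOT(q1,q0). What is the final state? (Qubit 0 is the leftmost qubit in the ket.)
1/2|000⟩ - 1/2|010⟩ + 1/2|100⟩ - 1/2|110⟩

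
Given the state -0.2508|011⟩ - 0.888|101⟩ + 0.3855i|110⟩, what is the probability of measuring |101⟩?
0.7885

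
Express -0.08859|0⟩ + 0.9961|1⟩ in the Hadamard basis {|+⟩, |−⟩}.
0.6417|+⟩ - 0.767|−⟩

With |ψ⟩ = α|0⟩ + β|1⟩, the Hadamard-basis coefficients are ⟨+|ψ⟩ = (α + β)/√2 and ⟨−|ψ⟩ = (α − β)/√2.
Here α = -0.08859, β = 0.9961: (α + β)/√2 = 0.6417, (α − β)/√2 = -0.767.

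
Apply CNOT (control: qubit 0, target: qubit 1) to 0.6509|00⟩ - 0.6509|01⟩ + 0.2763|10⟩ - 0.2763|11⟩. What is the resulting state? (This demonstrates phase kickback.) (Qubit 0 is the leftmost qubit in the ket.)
0.6509|00⟩ - 0.6509|01⟩ - 0.2763|10⟩ + 0.2763|11⟩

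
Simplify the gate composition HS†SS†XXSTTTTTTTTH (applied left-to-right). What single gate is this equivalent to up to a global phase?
I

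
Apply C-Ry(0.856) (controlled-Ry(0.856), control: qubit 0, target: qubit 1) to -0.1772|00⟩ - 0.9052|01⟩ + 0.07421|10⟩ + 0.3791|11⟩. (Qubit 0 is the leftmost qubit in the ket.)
-0.1772|00⟩ - 0.9052|01⟩ - 0.08983|10⟩ + 0.3757|11⟩

C-Ry(0.856) leaves the control-|0⟩ kets |00⟩, |01⟩ unchanged and applies Ry(0.856) to qubit 1 on the control-|1⟩ pair (|10⟩, |11⟩).
Ry(0.856) = [[cos(θ/2), −sin(θ/2)], [sin(θ/2), cos(θ/2)]]; θ = 0.856, cos(θ/2) ≈ 0.909798, sin(θ/2) ≈ 0.415052.
With a = amp(|10⟩) = 0.07421 and b = amp(|11⟩) = 0.3791:
new amp(|10⟩) = (0.909798)·a + (-0.415052)·b = -0.08983
new amp(|11⟩) = (0.415052)·a + (0.909798)·b = 0.3757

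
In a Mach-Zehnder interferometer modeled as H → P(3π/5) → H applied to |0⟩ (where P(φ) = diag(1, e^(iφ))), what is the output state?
(0.3455 + 0.4755i)|0⟩ + (0.6545 - 0.4755i)|1⟩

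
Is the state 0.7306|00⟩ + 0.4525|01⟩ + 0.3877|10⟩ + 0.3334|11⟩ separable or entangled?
Entangled

Writing the state as a|00⟩ + b|01⟩ + c|10⟩ + d|11⟩, it is a product state iff ad − bc = 0.
Here (a, b, c, d) = (0.7306, 0.4525, 0.3877, 0.3334): ad − bc = (0.7306)(0.3334) − (0.4525)(0.3877) = 0.06815 ≠ 0, so the state is entangled.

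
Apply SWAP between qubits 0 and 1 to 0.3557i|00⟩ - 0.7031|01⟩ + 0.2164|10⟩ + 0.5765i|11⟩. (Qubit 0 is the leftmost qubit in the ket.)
0.3557i|00⟩ + 0.2164|01⟩ - 0.7031|10⟩ + 0.5765i|11⟩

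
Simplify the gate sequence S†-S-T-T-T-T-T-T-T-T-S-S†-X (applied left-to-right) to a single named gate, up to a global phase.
X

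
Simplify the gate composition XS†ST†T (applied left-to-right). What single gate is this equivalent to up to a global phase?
X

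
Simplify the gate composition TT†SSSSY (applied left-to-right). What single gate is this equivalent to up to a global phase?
Y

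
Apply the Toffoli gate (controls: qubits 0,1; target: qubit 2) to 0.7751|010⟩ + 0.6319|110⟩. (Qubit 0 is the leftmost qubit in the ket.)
0.7751|010⟩ + 0.6319|111⟩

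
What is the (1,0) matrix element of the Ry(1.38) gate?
0.6365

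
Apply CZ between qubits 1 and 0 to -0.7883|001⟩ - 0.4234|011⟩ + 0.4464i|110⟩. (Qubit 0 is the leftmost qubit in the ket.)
-0.7883|001⟩ - 0.4234|011⟩ - 0.4464i|110⟩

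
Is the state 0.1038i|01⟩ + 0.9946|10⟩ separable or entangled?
Entangled

Writing the state as a|00⟩ + b|01⟩ + c|10⟩ + d|11⟩, it is a product state iff ad − bc = 0.
Here (a, b, c, d) = (0, 0.1038i, 0.9946, 0): ad − bc = (0)(0) − (0.1038i)(0.9946) = -0.1032i ≠ 0, so the state is entangled.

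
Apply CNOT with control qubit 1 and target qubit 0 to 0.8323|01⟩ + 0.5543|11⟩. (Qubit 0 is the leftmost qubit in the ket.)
0.5543|01⟩ + 0.8323|11⟩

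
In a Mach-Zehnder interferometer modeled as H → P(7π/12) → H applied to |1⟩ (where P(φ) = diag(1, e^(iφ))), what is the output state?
(0.6294 - 0.483i)|0⟩ + (0.3706 + 0.483i)|1⟩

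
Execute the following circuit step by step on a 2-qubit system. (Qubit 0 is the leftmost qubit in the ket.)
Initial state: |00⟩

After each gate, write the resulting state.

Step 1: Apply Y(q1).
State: i|01⟩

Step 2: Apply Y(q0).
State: -|11⟩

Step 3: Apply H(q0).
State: -1/√2|01⟩ + 1/√2|11⟩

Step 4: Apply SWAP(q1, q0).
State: -1/√2|10⟩ + 1/√2|11⟩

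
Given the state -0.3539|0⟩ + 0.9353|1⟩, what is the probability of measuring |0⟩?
0.1252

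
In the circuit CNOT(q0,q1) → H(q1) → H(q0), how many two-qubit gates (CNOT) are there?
1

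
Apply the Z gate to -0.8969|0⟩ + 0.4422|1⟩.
-0.8969|0⟩ - 0.4422|1⟩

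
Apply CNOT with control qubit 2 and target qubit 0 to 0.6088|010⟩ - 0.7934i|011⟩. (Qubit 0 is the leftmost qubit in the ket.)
0.6088|010⟩ - 0.7934i|111⟩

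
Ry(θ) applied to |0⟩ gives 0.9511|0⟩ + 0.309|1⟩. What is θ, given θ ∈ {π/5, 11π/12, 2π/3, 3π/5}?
π/5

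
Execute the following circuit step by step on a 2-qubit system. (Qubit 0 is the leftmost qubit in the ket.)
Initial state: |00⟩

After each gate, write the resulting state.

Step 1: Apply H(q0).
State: 1/√2|00⟩ + 1/√2|10⟩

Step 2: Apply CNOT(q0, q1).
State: 1/√2|00⟩ + 1/√2|11⟩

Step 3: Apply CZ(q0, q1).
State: 1/√2|00⟩ - 1/√2|11⟩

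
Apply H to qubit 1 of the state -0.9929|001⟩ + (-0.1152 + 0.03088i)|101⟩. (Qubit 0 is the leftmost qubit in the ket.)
-0.7021|001⟩ - 0.7021|011⟩ + (-0.08146 + 0.02184i)|101⟩ + (-0.08146 + 0.02184i)|111⟩

H on qubit 1 mixes each pair of kets that differ only in qubit 1: amplitudes (a, b) of (|…0…⟩, |…1…⟩) become ((a + b)/√2, (a − b)/√2). Kets absent from the input have amplitude 0.
(|001⟩, |011⟩): (a, b) = (-0.9929, 0) → (-0.7021, -0.7021)
(|101⟩, |111⟩): (a, b) = ((-0.1152 + 0.03088i), 0) → ((-0.08146 + 0.02184i), (-0.08146 + 0.02184i))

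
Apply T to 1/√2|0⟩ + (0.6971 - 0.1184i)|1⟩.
1/√2|0⟩ + (0.5766 + 0.4092i)|1⟩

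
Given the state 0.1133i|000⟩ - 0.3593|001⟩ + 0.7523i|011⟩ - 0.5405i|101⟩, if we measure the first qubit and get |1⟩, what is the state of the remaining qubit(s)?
-i|01⟩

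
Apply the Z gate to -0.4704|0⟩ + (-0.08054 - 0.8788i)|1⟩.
-0.4704|0⟩ + (0.08054 + 0.8788i)|1⟩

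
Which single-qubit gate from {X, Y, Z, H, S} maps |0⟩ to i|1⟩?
Y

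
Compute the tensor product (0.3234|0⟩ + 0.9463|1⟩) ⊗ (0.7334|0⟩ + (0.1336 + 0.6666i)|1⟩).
0.2372|00⟩ + (0.04321 + 0.2156i)|01⟩ + 0.694|10⟩ + (0.1264 + 0.6308i)|11⟩

amp(|b₁b₂…⟩) = product of the factor amplitudes for bits b₁, b₂, …; only kets whose every factor amplitude is nonzero survive.
|00⟩: (0.3234)(0.7334) = 0.2372
|01⟩: (0.3234)(0.1336 + 0.6666i) = (0.04321 + 0.2156i)
|10⟩: (0.9463)(0.7334) = 0.694
|11⟩: (0.9463)(0.1336 + 0.6666i) = (0.1264 + 0.6308i)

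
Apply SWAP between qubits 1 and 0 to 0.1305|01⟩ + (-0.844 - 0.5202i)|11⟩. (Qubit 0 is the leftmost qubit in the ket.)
0.1305|10⟩ + (-0.844 - 0.5202i)|11⟩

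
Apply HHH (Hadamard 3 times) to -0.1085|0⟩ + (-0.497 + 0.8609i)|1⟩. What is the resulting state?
(-0.4282 + 0.6087i)|0⟩ + (0.2747 - 0.6087i)|1⟩

H² = I, so H^3 = H: a single Hadamard. With (a, b) = (-0.1085, (-0.497 + 0.8609i)), H gives ((a + b)/√2, (a − b)/√2) = ((-0.4282 + 0.6087i), (0.2747 - 0.6087i)).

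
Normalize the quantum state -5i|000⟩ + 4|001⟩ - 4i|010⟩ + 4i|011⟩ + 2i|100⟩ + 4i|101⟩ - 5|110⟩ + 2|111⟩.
-0.4527i|000⟩ + 0.3621|001⟩ - 0.3621i|010⟩ + 0.3621i|011⟩ + 0.1811i|100⟩ + 0.3621i|101⟩ - 0.4527|110⟩ + 0.1811|111⟩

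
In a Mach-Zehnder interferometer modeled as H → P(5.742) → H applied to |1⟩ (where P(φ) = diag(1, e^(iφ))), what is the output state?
(0.07145 + 0.2576i)|0⟩ + (0.9285 - 0.2576i)|1⟩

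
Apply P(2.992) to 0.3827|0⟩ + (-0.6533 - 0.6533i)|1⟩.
0.3827|0⟩ + (0.7434 + 0.5486i)|1⟩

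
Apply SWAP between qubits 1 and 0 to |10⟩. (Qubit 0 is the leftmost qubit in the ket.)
|01⟩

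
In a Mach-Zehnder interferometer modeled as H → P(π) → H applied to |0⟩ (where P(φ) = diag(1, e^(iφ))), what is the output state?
|1⟩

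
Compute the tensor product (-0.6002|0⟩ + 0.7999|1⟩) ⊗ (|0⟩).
-0.6002|00⟩ + 0.7999|10⟩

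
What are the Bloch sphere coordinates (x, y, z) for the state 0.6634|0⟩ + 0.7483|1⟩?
(0.9928, 0, -0.1199)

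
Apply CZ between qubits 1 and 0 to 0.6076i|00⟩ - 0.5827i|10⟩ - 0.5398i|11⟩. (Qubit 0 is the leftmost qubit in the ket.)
0.6076i|00⟩ - 0.5827i|10⟩ + 0.5398i|11⟩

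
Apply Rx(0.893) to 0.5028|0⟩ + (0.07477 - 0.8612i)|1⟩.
(0.08163 - 0.03229i)|0⟩ + (0.06744 - 0.9939i)|1⟩

Rx(0.893) = [[cos(θ/2), −i·sin(θ/2)], [−i·sin(θ/2), cos(θ/2)]]; θ = 0.893, cos(θ/2) ≈ 0.901964, sin(θ/2) ≈ 0.431811.
With a = amp(|0⟩) = 0.5028 and b = amp(|1⟩) = (0.07477 - 0.8612i):
new amp(|0⟩) = (0.901964)·a + (-0.431811i)·b = (0.08163 - 0.03229i)
new amp(|1⟩) = (-0.431811i)·a + (0.901964)·b = (0.06744 - 0.9939i)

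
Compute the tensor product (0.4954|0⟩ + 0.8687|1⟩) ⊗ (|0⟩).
0.4954|00⟩ + 0.8687|10⟩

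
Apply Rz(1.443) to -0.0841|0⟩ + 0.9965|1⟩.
(-0.06314 + 0.05555i)|0⟩ + (0.7482 + 0.6582i)|1⟩

Rz(1.443) = [[e^(−iθ/2), 0], [0, e^(iθ/2)]] with e^(±iθ/2) = cos(θ/2) ± i·sin(θ/2); θ = 1.443, cos(θ/2) ≈ 0.750816, sin(θ/2) ≈ 0.660512.
With a = amp(|0⟩) = -0.0841 and b = amp(|1⟩) = 0.9965:
new amp(|0⟩) = (0.750816 - 0.660512i)·a = (-0.06314 + 0.05555i)
new amp(|1⟩) = (0.750816 + 0.660512i)·b = (0.7482 + 0.6582i)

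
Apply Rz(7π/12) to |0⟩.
(0.6088 - 0.7934i)|0⟩

Rz(7π/12) = [[e^(−iθ/2), 0], [0, e^(iθ/2)]] with e^(±iθ/2) = cos(θ/2) ± i·sin(θ/2); θ = 7π/12, cos(θ/2) ≈ 0.608761, sin(θ/2) ≈ 0.793353.
With a = amp(|0⟩) = 1 and b = amp(|1⟩) = 0:
new amp(|0⟩) = (0.608761 - 0.793353i)·a = (0.6088 - 0.7934i)
new amp(|1⟩) = (0.608761 + 0.793353i)·b = 0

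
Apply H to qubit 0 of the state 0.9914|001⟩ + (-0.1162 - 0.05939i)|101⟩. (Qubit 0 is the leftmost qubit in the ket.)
(0.6189 - 0.042i)|001⟩ + (0.7832 + 0.042i)|101⟩

H on qubit 0 mixes each pair of kets that differ only in qubit 0: amplitudes (a, b) of (|…0…⟩, |…1…⟩) become ((a + b)/√2, (a − b)/√2). Kets absent from the input have amplitude 0.
(|001⟩, |101⟩): (a, b) = (0.9914, (-0.1162 - 0.05939i)) → ((0.6189 - 0.042i), (0.7832 + 0.042i))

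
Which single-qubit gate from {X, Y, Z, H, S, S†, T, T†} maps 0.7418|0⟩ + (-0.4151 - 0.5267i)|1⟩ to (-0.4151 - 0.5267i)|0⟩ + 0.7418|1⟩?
X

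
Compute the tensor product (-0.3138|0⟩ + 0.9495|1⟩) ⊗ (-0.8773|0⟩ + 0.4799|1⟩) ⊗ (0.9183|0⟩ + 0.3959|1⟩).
0.2528|000⟩ + 0.109|001⟩ - 0.1383|010⟩ - 0.05962|011⟩ - 0.7649|100⟩ - 0.3298|101⟩ + 0.4184|110⟩ + 0.1804|111⟩

amp(|b₁b₂…⟩) = product of the factor amplitudes for bits b₁, b₂, …; only kets whose every factor amplitude is nonzero survive.
|000⟩: (-0.3138)(-0.8773)(0.9183) = 0.2528
|001⟩: (-0.3138)(-0.8773)(0.3959) = 0.109
|010⟩: (-0.3138)(0.4799)(0.9183) = -0.1383
|011⟩: (-0.3138)(0.4799)(0.3959) = -0.05962
|100⟩: (0.9495)(-0.8773)(0.9183) = -0.7649
|101⟩: (0.9495)(-0.8773)(0.3959) = -0.3298
|110⟩: (0.9495)(0.4799)(0.9183) = 0.4184
|111⟩: (0.9495)(0.4799)(0.3959) = 0.1804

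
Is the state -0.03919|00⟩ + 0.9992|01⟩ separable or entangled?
Separable

Writing the state as a|00⟩ + b|01⟩ + c|10⟩ + d|11⟩, it is a product state iff ad − bc = 0.
Here (a, b, c, d) = (-0.03919, 0.9992, 0, 0): ad − bc = (-0.03919)(0) − (0.9992)(0) = 0, so the state is separable.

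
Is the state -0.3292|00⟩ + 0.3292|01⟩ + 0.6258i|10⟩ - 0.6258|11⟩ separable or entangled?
Entangled

Writing the state as a|00⟩ + b|01⟩ + c|10⟩ + d|11⟩, it is a product state iff ad − bc = 0.
Here (a, b, c, d) = (-0.3292, 0.3292, 0.6258i, -0.6258): ad − bc = (-0.3292)(-0.6258) − (0.3292)(0.6258i) = (0.206 - 0.206i) ≠ 0, so the state is entangled.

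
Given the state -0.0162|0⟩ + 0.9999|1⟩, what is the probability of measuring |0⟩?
0.0002624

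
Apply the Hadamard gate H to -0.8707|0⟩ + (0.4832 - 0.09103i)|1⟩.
(-0.274 - 0.06437i)|0⟩ + (-0.9574 + 0.06437i)|1⟩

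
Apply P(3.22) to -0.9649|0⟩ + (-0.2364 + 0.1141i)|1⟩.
-0.9649|0⟩ + (0.2446 - 0.09523i)|1⟩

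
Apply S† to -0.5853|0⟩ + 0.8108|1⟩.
-0.5853|0⟩ - 0.8108i|1⟩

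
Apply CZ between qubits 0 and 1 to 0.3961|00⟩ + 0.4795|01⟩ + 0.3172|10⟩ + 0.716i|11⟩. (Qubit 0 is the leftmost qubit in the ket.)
0.3961|00⟩ + 0.4795|01⟩ + 0.3172|10⟩ - 0.716i|11⟩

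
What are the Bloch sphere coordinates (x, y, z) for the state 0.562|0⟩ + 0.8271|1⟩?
(0.9297, 0, -0.3683)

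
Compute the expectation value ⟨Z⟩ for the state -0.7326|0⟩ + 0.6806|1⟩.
0.07349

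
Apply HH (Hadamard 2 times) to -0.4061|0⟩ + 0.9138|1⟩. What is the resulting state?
-0.4061|0⟩ + 0.9138|1⟩

H² = I, so an even number of Hadamards cancels: H^2 = I and the state is unchanged.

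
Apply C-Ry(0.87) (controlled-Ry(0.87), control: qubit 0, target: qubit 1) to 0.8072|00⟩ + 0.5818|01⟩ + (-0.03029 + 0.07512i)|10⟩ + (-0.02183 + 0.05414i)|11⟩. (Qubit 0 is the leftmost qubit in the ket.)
0.8072|00⟩ + 0.5818|01⟩ + (-0.01827 + 0.04531i)|10⟩ + (-0.03256 + 0.08075i)|11⟩

C-Ry(0.87) leaves the control-|0⟩ kets |00⟩, |01⟩ unchanged and applies Ry(0.87) to qubit 1 on the control-|1⟩ pair (|10⟩, |11⟩).
Ry(0.87) = [[cos(θ/2), −sin(θ/2)], [sin(θ/2), cos(θ/2)]]; θ = 0.87, cos(θ/2) ≈ 0.90687, sin(θ/2) ≈ 0.42141.
With a = amp(|10⟩) = (-0.03029 + 0.07512i) and b = amp(|11⟩) = (-0.02183 + 0.05414i):
new amp(|10⟩) = (0.90687)·a + (-0.42141)·b = (-0.01827 + 0.04531i)
new amp(|11⟩) = (0.42141)·a + (0.90687)·b = (-0.03256 + 0.08075i)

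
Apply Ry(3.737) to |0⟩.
-0.2933|0⟩ + 0.956|1⟩

Ry(3.737) = [[cos(θ/2), −sin(θ/2)], [sin(θ/2), cos(θ/2)]]; θ = 3.737, cos(θ/2) ≈ -0.293326, sin(θ/2) ≈ 0.956013.
With a = amp(|0⟩) = 1 and b = amp(|1⟩) = 0:
new amp(|0⟩) = (-0.293326)·a + (-0.956013)·b = -0.2933
new amp(|1⟩) = (0.956013)·a + (-0.293326)·b = 0.956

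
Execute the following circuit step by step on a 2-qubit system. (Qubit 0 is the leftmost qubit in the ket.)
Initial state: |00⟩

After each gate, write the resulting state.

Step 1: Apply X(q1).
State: |01⟩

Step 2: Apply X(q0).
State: |11⟩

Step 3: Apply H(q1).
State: 1/√2|10⟩ - 1/√2|11⟩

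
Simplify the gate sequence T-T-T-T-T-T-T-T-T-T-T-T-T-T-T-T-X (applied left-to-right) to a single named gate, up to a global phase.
X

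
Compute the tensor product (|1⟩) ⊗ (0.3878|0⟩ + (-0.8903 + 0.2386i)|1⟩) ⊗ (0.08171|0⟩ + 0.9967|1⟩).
0.03169|100⟩ + 0.3865|101⟩ + (-0.07275 + 0.0195i)|110⟩ + (-0.8874 + 0.2378i)|111⟩

amp(|b₁b₂…⟩) = product of the factor amplitudes for bits b₁, b₂, …; only kets whose every factor amplitude is nonzero survive.
|100⟩: (1)(0.3878)(0.08171) = 0.03169
|101⟩: (1)(0.3878)(0.9967) = 0.3865
|110⟩: (1)(-0.8903 + 0.2386i)(0.08171) = (-0.07275 + 0.0195i)
|111⟩: (1)(-0.8903 + 0.2386i)(0.9967) = (-0.8874 + 0.2378i)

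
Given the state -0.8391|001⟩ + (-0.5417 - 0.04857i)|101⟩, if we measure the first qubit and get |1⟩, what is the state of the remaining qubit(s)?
(-0.996 - 0.0893i)|01⟩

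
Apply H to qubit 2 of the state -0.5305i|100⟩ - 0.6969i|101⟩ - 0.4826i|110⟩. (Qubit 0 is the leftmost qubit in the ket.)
-0.8679i|100⟩ + 0.1177i|101⟩ - 0.3412i|110⟩ - 0.3412i|111⟩

H on qubit 2 mixes each pair of kets that differ only in qubit 2: amplitudes (a, b) of (|…0…⟩, |…1…⟩) become ((a + b)/√2, (a − b)/√2). Kets absent from the input have amplitude 0.
(|100⟩, |101⟩): (a, b) = (-0.5305i, -0.6969i) → (-0.8679i, 0.1177i)
(|110⟩, |111⟩): (a, b) = (-0.4826i, 0) → (-0.3412i, -0.3412i)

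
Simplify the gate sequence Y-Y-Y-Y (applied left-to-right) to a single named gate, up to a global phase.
I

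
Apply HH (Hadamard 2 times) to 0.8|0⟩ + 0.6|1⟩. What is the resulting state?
0.8|0⟩ + 0.6|1⟩

H² = I, so an even number of Hadamards cancels: H^2 = I and the state is unchanged.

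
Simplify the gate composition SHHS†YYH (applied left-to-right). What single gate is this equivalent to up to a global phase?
H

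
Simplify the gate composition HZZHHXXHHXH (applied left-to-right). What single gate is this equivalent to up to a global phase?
Z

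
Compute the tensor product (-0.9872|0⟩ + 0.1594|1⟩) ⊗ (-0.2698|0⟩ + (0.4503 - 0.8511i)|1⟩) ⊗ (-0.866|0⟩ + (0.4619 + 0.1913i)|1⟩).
-0.2307|000⟩ + (0.123 + 0.05095i)|001⟩ + (0.385 - 0.7276i)|010⟩ + (-0.3661 + 0.3031i)|011⟩ + 0.03724|100⟩ + (-0.01986 - 0.008227i)|101⟩ + (-0.06216 + 0.1175i)|110⟩ + (0.05911 - 0.04893i)|111⟩

amp(|b₁b₂…⟩) = product of the factor amplitudes for bits b₁, b₂, …; only kets whose every factor amplitude is nonzero survive.
|000⟩: (-0.9872)(-0.2698)(-0.866) = -0.2307
|001⟩: (-0.9872)(-0.2698)(0.4619 + 0.1913i) = (0.123 + 0.05095i)
|010⟩: (-0.9872)(0.4503 - 0.8511i)(-0.866) = (0.385 - 0.7276i)
|011⟩: (-0.9872)(0.4503 - 0.8511i)(0.4619 + 0.1913i) = (-0.3661 + 0.3031i)
|100⟩: (0.1594)(-0.2698)(-0.866) = 0.03724
|101⟩: (0.1594)(-0.2698)(0.4619 + 0.1913i) = (-0.01986 - 0.008227i)
|110⟩: (0.1594)(0.4503 - 0.8511i)(-0.866) = (-0.06216 + 0.1175i)
|111⟩: (0.1594)(0.4503 - 0.8511i)(0.4619 + 0.1913i) = (0.05911 - 0.04893i)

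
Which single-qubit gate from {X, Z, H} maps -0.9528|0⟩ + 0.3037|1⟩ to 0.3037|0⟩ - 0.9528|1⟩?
X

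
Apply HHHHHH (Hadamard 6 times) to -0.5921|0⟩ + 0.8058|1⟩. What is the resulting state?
-0.5921|0⟩ + 0.8058|1⟩

H² = I, so an even number of Hadamards cancels: H^6 = I and the state is unchanged.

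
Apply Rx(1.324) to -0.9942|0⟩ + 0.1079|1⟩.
(-0.7842 - 0.06633i)|0⟩ + (0.08511 + 0.6111i)|1⟩

Rx(1.324) = [[cos(θ/2), −i·sin(θ/2)], [−i·sin(θ/2), cos(θ/2)]]; θ = 1.324, cos(θ/2) ≈ 0.788764, sin(θ/2) ≈ 0.614696.
With a = amp(|0⟩) = -0.9942 and b = amp(|1⟩) = 0.1079:
new amp(|0⟩) = (0.788764)·a + (-0.614696i)·b = (-0.7842 - 0.06633i)
new amp(|1⟩) = (-0.614696i)·a + (0.788764)·b = (0.08511 + 0.6111i)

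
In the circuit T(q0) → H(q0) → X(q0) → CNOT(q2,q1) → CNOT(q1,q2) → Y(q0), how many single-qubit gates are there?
4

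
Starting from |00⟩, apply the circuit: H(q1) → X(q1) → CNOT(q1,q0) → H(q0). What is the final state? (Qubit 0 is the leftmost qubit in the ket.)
1/2|00⟩ + 1/2|01⟩ + 1/2|10⟩ - 1/2|11⟩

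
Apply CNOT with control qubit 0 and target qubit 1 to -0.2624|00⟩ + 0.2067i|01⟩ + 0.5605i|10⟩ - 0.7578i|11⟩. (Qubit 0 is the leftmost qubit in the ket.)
-0.2624|00⟩ + 0.2067i|01⟩ - 0.7578i|10⟩ + 0.5605i|11⟩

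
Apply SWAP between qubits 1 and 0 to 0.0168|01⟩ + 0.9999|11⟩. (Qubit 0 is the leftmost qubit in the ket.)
0.0168|10⟩ + 0.9999|11⟩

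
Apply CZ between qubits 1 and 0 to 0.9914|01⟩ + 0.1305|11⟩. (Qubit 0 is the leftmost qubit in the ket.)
0.9914|01⟩ - 0.1305|11⟩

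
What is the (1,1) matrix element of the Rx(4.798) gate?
-0.7367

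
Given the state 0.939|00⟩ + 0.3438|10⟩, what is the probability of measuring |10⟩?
0.1182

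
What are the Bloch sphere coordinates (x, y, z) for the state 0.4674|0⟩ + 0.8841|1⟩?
(0.8265, 0, -0.5632)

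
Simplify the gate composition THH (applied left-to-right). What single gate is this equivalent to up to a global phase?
T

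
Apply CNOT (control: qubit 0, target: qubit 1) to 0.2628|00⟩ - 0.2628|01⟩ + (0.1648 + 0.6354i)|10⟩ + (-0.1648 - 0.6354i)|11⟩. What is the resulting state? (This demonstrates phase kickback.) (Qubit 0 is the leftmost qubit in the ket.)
0.2628|00⟩ - 0.2628|01⟩ + (-0.1648 - 0.6354i)|10⟩ + (0.1648 + 0.6354i)|11⟩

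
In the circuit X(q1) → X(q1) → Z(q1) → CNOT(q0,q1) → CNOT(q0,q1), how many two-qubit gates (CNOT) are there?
2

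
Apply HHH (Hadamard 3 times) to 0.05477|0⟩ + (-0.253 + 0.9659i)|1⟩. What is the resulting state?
(-0.1402 + 0.683i)|0⟩ + (0.2176 - 0.683i)|1⟩

H² = I, so H^3 = H: a single Hadamard. With (a, b) = (0.05477, (-0.253 + 0.9659i)), H gives ((a + b)/√2, (a − b)/√2) = ((-0.1402 + 0.683i), (0.2176 - 0.683i)).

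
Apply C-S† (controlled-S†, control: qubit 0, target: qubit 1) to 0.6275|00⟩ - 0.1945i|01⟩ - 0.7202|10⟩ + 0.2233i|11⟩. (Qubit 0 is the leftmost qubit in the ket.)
0.6275|00⟩ - 0.1945i|01⟩ - 0.7202|10⟩ + 0.2233|11⟩

C-S† leaves the control-|0⟩ kets |00⟩, |01⟩ unchanged and applies S† to qubit 1 on the control-|1⟩ pair (|10⟩, |11⟩).
S† = [[1, 0], [0, -i]].
With a = amp(|10⟩) = -0.7202 and b = amp(|11⟩) = 0.2233i:
new amp(|10⟩) = (1)·a = -0.7202
new amp(|11⟩) = (-i)·b = 0.2233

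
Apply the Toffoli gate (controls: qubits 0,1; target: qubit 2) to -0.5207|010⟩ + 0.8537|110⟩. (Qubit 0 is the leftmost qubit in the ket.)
-0.5207|010⟩ + 0.8537|111⟩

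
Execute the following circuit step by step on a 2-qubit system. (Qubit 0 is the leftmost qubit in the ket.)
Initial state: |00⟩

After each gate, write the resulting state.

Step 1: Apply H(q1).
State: 1/√2|00⟩ + 1/√2|01⟩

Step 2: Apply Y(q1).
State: -(1/√2)i|00⟩ + (1/√2)i|01⟩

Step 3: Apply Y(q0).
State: 1/√2|10⟩ - 1/√2|11⟩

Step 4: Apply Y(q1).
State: (1/√2)i|10⟩ + (1/√2)i|11⟩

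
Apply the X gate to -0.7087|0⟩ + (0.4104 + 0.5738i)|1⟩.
(0.4104 + 0.5738i)|0⟩ - 0.7087|1⟩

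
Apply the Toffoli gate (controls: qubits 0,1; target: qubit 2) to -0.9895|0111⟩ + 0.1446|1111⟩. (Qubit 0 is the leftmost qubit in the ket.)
-0.9895|0111⟩ + 0.1446|1101⟩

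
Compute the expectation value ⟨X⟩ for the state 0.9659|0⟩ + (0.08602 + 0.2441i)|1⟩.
0.1662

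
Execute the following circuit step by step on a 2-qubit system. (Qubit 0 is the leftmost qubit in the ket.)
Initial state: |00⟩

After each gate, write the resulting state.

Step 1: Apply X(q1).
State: |01⟩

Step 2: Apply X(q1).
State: |00⟩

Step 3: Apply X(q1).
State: |01⟩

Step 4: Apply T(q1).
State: (1/√2 + (1/√2)i)|01⟩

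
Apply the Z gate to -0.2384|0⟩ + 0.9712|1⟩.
-0.2384|0⟩ - 0.9712|1⟩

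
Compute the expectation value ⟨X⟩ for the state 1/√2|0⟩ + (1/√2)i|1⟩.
0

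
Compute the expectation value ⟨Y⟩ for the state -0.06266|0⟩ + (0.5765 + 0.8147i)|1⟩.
-0.1021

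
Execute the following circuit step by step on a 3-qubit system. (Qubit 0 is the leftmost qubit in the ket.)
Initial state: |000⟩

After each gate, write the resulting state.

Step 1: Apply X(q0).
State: |100⟩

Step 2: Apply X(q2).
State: |101⟩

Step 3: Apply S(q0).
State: i|101⟩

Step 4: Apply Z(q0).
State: -i|101⟩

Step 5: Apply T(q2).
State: (1/√2 - (1/√2)i)|101⟩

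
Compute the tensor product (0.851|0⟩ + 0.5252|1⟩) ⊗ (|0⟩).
0.851|00⟩ + 0.5252|10⟩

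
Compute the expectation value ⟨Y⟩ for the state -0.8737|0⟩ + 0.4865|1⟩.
0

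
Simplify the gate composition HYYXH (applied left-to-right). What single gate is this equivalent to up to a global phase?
Z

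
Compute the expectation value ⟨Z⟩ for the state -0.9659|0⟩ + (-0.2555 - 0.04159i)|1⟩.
0.866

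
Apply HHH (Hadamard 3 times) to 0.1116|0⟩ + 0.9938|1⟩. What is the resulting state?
0.7816|0⟩ - 0.6238|1⟩

H² = I, so H^3 = H: a single Hadamard. With (a, b) = (0.1116, 0.9938), H gives ((a + b)/√2, (a − b)/√2) = (0.7816, -0.6238).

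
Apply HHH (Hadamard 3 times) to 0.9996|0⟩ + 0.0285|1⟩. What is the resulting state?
0.727|0⟩ + 0.6867|1⟩

H² = I, so H^3 = H: a single Hadamard. With (a, b) = (0.9996, 0.0285), H gives ((a + b)/√2, (a − b)/√2) = (0.727, 0.6867).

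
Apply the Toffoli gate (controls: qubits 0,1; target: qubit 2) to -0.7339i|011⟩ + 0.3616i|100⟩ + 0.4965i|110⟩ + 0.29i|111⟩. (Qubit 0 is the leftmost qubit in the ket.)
-0.7339i|011⟩ + 0.3616i|100⟩ + 0.29i|110⟩ + 0.4965i|111⟩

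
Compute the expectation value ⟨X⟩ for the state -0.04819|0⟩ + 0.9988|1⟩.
-0.09626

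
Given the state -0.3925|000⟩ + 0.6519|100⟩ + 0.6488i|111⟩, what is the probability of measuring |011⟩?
0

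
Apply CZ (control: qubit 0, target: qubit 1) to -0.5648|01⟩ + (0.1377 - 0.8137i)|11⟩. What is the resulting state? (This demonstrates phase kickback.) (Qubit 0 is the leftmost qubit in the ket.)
-0.5648|01⟩ + (-0.1377 + 0.8137i)|11⟩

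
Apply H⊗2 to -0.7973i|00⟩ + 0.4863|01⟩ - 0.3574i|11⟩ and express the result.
(0.2432 - 0.5774i)|00⟩ + (-0.2432 - 0.22i)|01⟩ + (0.2432 - 0.22i)|10⟩ + (-0.2432 - 0.5774i)|11⟩

H⊗2 gives amp(|y⟩) = (1/2) Σ_x (−1)^(x·y) amp(|x⟩), where x·y is the number of positions in which both x and y have a 1.
|00⟩: (-0.7973i + 0.4863 - 0.3574i)/2 = (0.2432 - 0.5774i)
|01⟩: (-0.7973i - 0.4863 + 0.3574i)/2 = (-0.2432 - 0.22i)
|10⟩: (-0.7973i + 0.4863 + 0.3574i)/2 = (0.2432 - 0.22i)
|11⟩: (-0.7973i - 0.4863 - 0.3574i)/2 = (-0.2432 - 0.5774i)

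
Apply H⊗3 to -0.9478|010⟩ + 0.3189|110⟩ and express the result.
-0.2223|000⟩ - 0.2223|001⟩ + 0.2223|010⟩ + 0.2223|011⟩ - 0.4478|100⟩ - 0.4478|101⟩ + 0.4478|110⟩ + 0.4478|111⟩

H⊗3 gives amp(|y⟩) = (1/2√2) Σ_x (−1)^(x·y) amp(|x⟩), where x·y is the number of positions in which both x and y have a 1.
|000⟩: (-0.9478 + 0.3189)/(2√2) = -0.2223
|001⟩: (-0.9478 + 0.3189)/(2√2) = -0.2223
|010⟩: (0.9478 - 0.3189)/(2√2) = 0.2223
|011⟩: (0.9478 - 0.3189)/(2√2) = 0.2223
|100⟩: (-0.9478 - 0.3189)/(2√2) = -0.4478
|101⟩: (-0.9478 - 0.3189)/(2√2) = -0.4478
|110⟩: (0.9478 + 0.3189)/(2√2) = 0.4478
|111⟩: (0.9478 + 0.3189)/(2√2) = 0.4478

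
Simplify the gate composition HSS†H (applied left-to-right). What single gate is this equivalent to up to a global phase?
I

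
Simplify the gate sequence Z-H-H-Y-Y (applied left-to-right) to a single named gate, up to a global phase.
Z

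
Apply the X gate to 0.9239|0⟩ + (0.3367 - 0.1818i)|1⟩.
(0.3367 - 0.1818i)|0⟩ + 0.9239|1⟩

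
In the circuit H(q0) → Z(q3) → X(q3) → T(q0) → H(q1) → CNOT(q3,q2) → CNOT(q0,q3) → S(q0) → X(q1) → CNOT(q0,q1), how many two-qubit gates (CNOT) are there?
3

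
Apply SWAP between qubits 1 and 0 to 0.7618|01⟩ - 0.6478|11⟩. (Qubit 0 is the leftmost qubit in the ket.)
0.7618|10⟩ - 0.6478|11⟩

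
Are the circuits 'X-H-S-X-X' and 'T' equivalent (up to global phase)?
No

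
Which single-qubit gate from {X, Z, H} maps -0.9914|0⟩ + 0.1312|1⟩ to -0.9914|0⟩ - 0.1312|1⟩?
Z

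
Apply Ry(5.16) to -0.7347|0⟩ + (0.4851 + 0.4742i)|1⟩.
(0.3635 - 0.2525i)|0⟩ + (-0.8018 - 0.4014i)|1⟩

Ry(5.16) = [[cos(θ/2), −sin(θ/2)], [sin(θ/2), cos(θ/2)]]; θ = 5.16, cos(θ/2) ≈ -0.846408, sin(θ/2) ≈ 0.532535.
With a = amp(|0⟩) = -0.7347 and b = amp(|1⟩) = (0.4851 + 0.4742i):
new amp(|0⟩) = (-0.846408)·a + (-0.532535)·b = (0.3635 - 0.2525i)
new amp(|1⟩) = (0.532535)·a + (-0.846408)·b = (-0.8018 - 0.4014i)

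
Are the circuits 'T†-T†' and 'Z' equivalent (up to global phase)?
No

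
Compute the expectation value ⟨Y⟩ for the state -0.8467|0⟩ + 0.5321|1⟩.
0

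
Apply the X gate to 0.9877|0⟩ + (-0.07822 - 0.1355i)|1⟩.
(-0.07822 - 0.1355i)|0⟩ + 0.9877|1⟩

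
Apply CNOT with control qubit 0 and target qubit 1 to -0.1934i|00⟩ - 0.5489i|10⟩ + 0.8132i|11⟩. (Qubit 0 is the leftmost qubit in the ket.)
-0.1934i|00⟩ + 0.8132i|10⟩ - 0.5489i|11⟩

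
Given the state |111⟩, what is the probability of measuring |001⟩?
0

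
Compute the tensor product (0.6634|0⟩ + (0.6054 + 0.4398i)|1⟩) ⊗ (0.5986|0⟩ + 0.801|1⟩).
0.3971|00⟩ + 0.5314|01⟩ + (0.3624 + 0.2633i)|10⟩ + (0.4849 + 0.3523i)|11⟩

amp(|b₁b₂…⟩) = product of the factor amplitudes for bits b₁, b₂, …; only kets whose every factor amplitude is nonzero survive.
|00⟩: (0.6634)(0.5986) = 0.3971
|01⟩: (0.6634)(0.801) = 0.5314
|10⟩: (0.6054 + 0.4398i)(0.5986) = (0.3624 + 0.2633i)
|11⟩: (0.6054 + 0.4398i)(0.801) = (0.4849 + 0.3523i)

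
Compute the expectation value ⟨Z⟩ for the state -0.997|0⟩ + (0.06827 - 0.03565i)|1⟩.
0.9881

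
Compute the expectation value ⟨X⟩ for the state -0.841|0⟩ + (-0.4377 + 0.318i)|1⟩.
0.7362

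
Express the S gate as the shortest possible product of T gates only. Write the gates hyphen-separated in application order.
T-T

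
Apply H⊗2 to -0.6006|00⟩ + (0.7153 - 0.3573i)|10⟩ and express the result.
(0.05735 - 0.1787i)|00⟩ + (0.05735 - 0.1787i)|01⟩ + (-0.658 + 0.1787i)|10⟩ + (-0.658 + 0.1787i)|11⟩

H⊗2 gives amp(|y⟩) = (1/2) Σ_x (−1)^(x·y) amp(|x⟩), where x·y is the number of positions in which both x and y have a 1.
|00⟩: (-0.6006 + (0.7153 - 0.3573i))/2 = (0.05735 - 0.1787i)
|01⟩: (-0.6006 + (0.7153 - 0.3573i))/2 = (0.05735 - 0.1787i)
|10⟩: (-0.6006 - (0.7153 - 0.3573i))/2 = (-0.658 + 0.1787i)
|11⟩: (-0.6006 - (0.7153 - 0.3573i))/2 = (-0.658 + 0.1787i)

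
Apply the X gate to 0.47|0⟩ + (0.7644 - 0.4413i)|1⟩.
(0.7644 - 0.4413i)|0⟩ + 0.47|1⟩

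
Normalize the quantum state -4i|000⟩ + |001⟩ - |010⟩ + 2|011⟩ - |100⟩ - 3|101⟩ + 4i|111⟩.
-(1/√3)i|000⟩ + 0.1443|001⟩ - 0.1443|010⟩ + 0.2887|011⟩ - 0.1443|100⟩ - 0.433|101⟩ + (1/√3)i|111⟩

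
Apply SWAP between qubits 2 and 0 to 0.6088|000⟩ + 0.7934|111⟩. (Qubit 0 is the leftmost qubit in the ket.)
0.6088|000⟩ + 0.7934|111⟩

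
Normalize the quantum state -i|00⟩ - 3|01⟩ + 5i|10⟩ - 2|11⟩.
-0.1601i|00⟩ - 0.4804|01⟩ + 0.8006i|10⟩ - 0.3203|11⟩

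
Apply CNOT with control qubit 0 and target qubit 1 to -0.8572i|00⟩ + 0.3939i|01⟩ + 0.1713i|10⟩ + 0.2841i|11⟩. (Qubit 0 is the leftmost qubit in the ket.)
-0.8572i|00⟩ + 0.3939i|01⟩ + 0.2841i|10⟩ + 0.1713i|11⟩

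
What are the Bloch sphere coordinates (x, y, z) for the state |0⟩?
(0, 0, 1)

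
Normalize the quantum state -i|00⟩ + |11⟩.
-(1/√2)i|00⟩ + 1/√2|11⟩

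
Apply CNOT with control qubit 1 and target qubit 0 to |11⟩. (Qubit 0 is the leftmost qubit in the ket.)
|01⟩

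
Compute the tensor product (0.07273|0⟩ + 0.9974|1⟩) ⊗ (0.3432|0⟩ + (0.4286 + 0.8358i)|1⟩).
0.02496|00⟩ + (0.03117 + 0.06079i)|01⟩ + 0.3423|10⟩ + (0.4275 + 0.8336i)|11⟩

amp(|b₁b₂…⟩) = product of the factor amplitudes for bits b₁, b₂, …; only kets whose every factor amplitude is nonzero survive.
|00⟩: (0.07273)(0.3432) = 0.02496
|01⟩: (0.07273)(0.4286 + 0.8358i) = (0.03117 + 0.06079i)
|10⟩: (0.9974)(0.3432) = 0.3423
|11⟩: (0.9974)(0.4286 + 0.8358i) = (0.4275 + 0.8336i)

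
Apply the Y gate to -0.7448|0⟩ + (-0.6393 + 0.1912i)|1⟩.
(0.1912 + 0.6393i)|0⟩ - 0.7448i|1⟩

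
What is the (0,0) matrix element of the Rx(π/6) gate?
0.9659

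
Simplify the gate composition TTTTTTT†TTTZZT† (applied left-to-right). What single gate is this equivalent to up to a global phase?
T†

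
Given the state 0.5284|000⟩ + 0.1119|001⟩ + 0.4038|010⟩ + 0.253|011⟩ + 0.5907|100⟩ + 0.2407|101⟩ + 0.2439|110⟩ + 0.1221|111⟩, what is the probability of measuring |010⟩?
0.1631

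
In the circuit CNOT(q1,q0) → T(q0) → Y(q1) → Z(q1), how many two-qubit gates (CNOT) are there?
1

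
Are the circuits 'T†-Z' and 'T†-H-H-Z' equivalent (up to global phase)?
Yes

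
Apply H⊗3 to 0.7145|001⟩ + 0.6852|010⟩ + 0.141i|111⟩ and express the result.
(0.4949 + 0.04985i)|000⟩ + (-0.01036 - 0.04985i)|001⟩ + (0.01036 - 0.04985i)|010⟩ + (-0.4949 + 0.04985i)|011⟩ + (0.4949 - 0.04985i)|100⟩ + (-0.01036 + 0.04985i)|101⟩ + (0.01036 + 0.04985i)|110⟩ + (-0.4949 - 0.04985i)|111⟩

H⊗3 gives amp(|y⟩) = (1/2√2) Σ_x (−1)^(x·y) amp(|x⟩), where x·y is the number of positions in which both x and y have a 1.
|000⟩: (0.7145 + 0.6852 + 0.141i)/(2√2) = (0.4949 + 0.04985i)
|001⟩: (-0.7145 + 0.6852 - 0.141i)/(2√2) = (-0.01036 - 0.04985i)
|010⟩: (0.7145 - 0.6852 - 0.141i)/(2√2) = (0.01036 - 0.04985i)
|011⟩: (-0.7145 - 0.6852 + 0.141i)/(2√2) = (-0.4949 + 0.04985i)
|100⟩: (0.7145 + 0.6852 - 0.141i)/(2√2) = (0.4949 - 0.04985i)
|101⟩: (-0.7145 + 0.6852 + 0.141i)/(2√2) = (-0.01036 + 0.04985i)
|110⟩: (0.7145 - 0.6852 + 0.141i)/(2√2) = (0.01036 + 0.04985i)
|111⟩: (-0.7145 - 0.6852 - 0.141i)/(2√2) = (-0.4949 - 0.04985i)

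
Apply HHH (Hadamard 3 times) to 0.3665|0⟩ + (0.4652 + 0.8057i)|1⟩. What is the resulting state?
(0.5881 + 0.5697i)|0⟩ + (-0.06979 - 0.5697i)|1⟩

H² = I, so H^3 = H: a single Hadamard. With (a, b) = (0.3665, (0.4652 + 0.8057i)), H gives ((a + b)/√2, (a − b)/√2) = ((0.5881 + 0.5697i), (-0.06979 - 0.5697i)).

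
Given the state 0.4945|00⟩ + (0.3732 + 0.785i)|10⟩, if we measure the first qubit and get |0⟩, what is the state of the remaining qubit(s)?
|0⟩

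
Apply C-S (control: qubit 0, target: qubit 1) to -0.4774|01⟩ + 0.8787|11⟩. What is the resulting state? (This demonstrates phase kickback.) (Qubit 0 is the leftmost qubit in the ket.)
-0.4774|01⟩ + 0.8787i|11⟩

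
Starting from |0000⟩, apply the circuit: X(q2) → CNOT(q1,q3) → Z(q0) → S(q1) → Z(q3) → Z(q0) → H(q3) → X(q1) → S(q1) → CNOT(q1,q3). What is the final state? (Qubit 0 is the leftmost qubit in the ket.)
(1/√2)i|0110⟩ + (1/√2)i|0111⟩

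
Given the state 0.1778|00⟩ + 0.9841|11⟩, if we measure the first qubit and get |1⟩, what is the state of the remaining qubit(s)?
|1⟩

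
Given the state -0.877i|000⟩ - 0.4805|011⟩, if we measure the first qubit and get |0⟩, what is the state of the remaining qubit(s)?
-0.877i|00⟩ - 0.4805|11⟩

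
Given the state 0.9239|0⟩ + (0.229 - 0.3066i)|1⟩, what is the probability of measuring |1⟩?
0.1464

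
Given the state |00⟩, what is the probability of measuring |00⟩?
1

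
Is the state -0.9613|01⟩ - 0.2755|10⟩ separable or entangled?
Entangled

Writing the state as a|00⟩ + b|01⟩ + c|10⟩ + d|11⟩, it is a product state iff ad − bc = 0.
Here (a, b, c, d) = (0, -0.9613, -0.2755, 0): ad − bc = (0)(0) − (-0.9613)(-0.2755) = -0.2648 ≠ 0, so the state is entangled.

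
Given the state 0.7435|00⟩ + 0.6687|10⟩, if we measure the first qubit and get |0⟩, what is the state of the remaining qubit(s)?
|0⟩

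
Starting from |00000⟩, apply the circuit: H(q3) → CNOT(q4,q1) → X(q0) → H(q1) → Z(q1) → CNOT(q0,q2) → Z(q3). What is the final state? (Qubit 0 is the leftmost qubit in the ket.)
1/2|10100⟩ - 1/2|10110⟩ - 1/2|11100⟩ + 1/2|11110⟩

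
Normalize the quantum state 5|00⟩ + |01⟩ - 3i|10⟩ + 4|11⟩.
0.7001|00⟩ + 0.14|01⟩ - 0.4201i|10⟩ + 0.5601|11⟩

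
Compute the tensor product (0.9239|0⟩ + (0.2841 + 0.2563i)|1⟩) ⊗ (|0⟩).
0.9239|00⟩ + (0.2841 + 0.2563i)|10⟩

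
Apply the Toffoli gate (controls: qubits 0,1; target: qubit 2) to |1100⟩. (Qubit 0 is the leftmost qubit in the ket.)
|1110⟩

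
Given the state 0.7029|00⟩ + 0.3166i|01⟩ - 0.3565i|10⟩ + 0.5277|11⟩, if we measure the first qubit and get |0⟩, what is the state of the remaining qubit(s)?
0.9118|0⟩ + 0.4107i|1⟩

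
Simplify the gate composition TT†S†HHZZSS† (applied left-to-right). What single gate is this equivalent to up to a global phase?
S†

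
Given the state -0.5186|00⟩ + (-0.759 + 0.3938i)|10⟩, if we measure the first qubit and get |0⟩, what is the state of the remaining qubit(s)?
-|0⟩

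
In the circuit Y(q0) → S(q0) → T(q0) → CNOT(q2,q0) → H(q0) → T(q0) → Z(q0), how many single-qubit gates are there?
6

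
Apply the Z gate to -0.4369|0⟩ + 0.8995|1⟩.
-0.4369|0⟩ - 0.8995|1⟩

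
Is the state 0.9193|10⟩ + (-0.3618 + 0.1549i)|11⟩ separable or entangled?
Separable

Writing the state as a|00⟩ + b|01⟩ + c|10⟩ + d|11⟩, it is a product state iff ad − bc = 0.
Here (a, b, c, d) = (0, 0, 0.9193, (-0.3618 + 0.1549i)): ad − bc = (0)(-0.3618 + 0.1549i) − (0)(0.9193) = 0, so the state is separable.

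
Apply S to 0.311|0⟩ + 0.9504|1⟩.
0.311|0⟩ + 0.9504i|1⟩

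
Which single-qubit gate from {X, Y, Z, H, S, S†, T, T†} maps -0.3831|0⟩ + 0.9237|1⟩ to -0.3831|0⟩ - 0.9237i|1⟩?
S†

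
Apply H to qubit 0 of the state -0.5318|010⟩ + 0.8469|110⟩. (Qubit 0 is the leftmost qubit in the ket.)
0.2228|010⟩ - 0.9749|110⟩

H on qubit 0 mixes each pair of kets that differ only in qubit 0: amplitudes (a, b) of (|…0…⟩, |…1…⟩) become ((a + b)/√2, (a − b)/√2). Kets absent from the input have amplitude 0.
(|010⟩, |110⟩): (a, b) = (-0.5318, 0.8469) → (0.2228, -0.9749)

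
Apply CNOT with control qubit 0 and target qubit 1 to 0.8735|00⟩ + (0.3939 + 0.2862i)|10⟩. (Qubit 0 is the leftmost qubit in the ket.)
0.8735|00⟩ + (0.3939 + 0.2862i)|11⟩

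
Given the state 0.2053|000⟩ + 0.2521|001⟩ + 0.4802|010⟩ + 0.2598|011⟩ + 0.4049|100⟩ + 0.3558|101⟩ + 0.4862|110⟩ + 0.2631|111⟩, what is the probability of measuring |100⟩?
0.1639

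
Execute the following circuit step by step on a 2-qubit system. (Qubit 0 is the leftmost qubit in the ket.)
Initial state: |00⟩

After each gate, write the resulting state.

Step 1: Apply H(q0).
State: 1/√2|00⟩ + 1/√2|10⟩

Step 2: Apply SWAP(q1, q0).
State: 1/√2|00⟩ + 1/√2|01⟩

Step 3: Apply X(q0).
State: 1/√2|10⟩ + 1/√2|11⟩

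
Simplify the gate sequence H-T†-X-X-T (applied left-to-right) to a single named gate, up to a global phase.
H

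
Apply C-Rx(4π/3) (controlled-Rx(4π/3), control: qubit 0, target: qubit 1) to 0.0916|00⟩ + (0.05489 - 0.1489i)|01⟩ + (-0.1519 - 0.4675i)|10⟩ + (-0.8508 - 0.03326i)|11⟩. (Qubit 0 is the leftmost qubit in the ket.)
0.0916|00⟩ + (0.05489 - 0.1489i)|01⟩ + (0.04715 + 0.9706i)|10⟩ + (0.02053 + 0.1482i)|11⟩

C-Rx(4π/3) leaves the control-|0⟩ kets |00⟩, |01⟩ unchanged and applies Rx(4π/3) to qubit 1 on the control-|1⟩ pair (|10⟩, |11⟩).
Rx(4π/3) = [[cos(θ/2), −i·sin(θ/2)], [−i·sin(θ/2), cos(θ/2)]]; θ = 4π/3, cos(θ/2) ≈ -0.5, sin(θ/2) ≈ 0.866025.
With a = amp(|10⟩) = (-0.1519 - 0.4675i) and b = amp(|11⟩) = (-0.8508 - 0.03326i):
new amp(|10⟩) = (-0.5)·a + (-0.866025i)·b = (0.04715 + 0.9706i)
new amp(|11⟩) = (-0.866025i)·a + (-0.5)·b = (0.02053 + 0.1482i)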